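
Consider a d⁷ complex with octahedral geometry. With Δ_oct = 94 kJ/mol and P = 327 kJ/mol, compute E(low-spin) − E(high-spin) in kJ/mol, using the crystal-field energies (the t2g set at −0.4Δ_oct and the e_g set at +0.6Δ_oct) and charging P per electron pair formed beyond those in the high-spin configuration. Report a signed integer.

High-spin d⁷ fills as t2g^5 e_g^2 with CFSE 5(−0.4) + 2(+0.6) = -0.8Δ_oct = -75 kJ/mol.
Low-spin t2g^6 e_g^1 gives -1.8Δ_oct = -169 kJ/mol, but forming 1 extra pair costs 1P = 327 kJ/mol, so E(LS) = -169 + 327 = 158 kJ/mol.
E(LS) − E(HS) = 158 − (-75) = 233 kJ/mol.

233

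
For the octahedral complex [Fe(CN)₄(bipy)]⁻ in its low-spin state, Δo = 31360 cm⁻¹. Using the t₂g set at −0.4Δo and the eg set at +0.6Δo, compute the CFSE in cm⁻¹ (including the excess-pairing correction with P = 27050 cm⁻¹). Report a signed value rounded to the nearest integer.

-8620

Ligand charges: 4×(-1) from CN⁻ and 1×(+0) from bipy sum to -4; with overall charge -1, Fe is +3.
Fe³⁺: group 8, so d-count = 8 − 3 = 5.
Electron filling gives t₂g⁵ eg⁰.
CFSE(orbital) = 5×(-0.4Δo) + 0×(0.6Δo) = -2.0Δo; with Δo = 31360 cm⁻¹ that is -62720 cm⁻¹.
Pairing penalty: 2 pairs vs 0 in the high-spin reference → 2 extra × P = 54100 cm⁻¹.
Overall CFSE = -62720 + 54100 = -8620 cm⁻¹.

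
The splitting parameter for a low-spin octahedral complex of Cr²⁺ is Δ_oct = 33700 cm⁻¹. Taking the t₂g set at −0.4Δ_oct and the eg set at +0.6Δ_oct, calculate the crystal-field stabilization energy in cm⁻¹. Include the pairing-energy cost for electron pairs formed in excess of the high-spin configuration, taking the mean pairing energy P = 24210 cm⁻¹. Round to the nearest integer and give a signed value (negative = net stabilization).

Cr²⁺: group 6, so d-count = 6 − 2 = 4.
Electron filling gives t₂g⁴ eg⁰.
Orbital CFSE = 4(-0.4) + 0(0.6) = -1.6Δ_oct = -1.6 × 33700 = -53920 cm⁻¹.
Relative to high-spin t₂g³ eg¹ (0 paired), the low-spin configuration has 1 additional pair, contributing +1 × 24210 = +24210 cm⁻¹.
Combining: -53920 + 24210 = -29710 cm⁻¹.

-29710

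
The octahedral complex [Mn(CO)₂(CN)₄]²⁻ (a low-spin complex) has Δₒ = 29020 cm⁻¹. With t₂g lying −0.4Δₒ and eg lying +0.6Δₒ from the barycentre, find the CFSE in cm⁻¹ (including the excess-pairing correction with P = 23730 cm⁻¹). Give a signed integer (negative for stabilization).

Ligand charges: 2×(+0) from CO and 4×(-1) from CN⁻ sum to -4; with overall charge -2, Mn is +2.
Group 7 minus oxidation state +2 gives a d⁵ configuration for Mn²⁺.
The d⁵ electrons fill as t₂g⁵ eg⁰.
The orbital stabilization is -2.0Δₒ = -2.0 × 29020 = -58040 cm⁻¹.
Relative to high-spin t₂g³ eg² (0 paired), the low-spin configuration has 2 additional pairs, contributing +2 × 23730 = +47460 cm⁻¹.
Net CFSE = -58040 + 47460 = -10580 cm⁻¹.

-10580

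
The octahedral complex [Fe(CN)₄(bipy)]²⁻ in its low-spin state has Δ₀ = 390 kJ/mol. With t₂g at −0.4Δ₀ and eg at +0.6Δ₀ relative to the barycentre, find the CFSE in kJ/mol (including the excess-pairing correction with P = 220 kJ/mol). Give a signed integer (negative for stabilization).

-496

Ligand charges: 4×(-1) from CN⁻ and 1×(+0) from bipy sum to -4; with overall charge -2, Fe is +2.
Group 8 minus oxidation state +2 gives a d⁶ configuration for Fe²⁺.
Configuration: t₂g⁶ eg⁰.
The orbital stabilization is -2.4Δ₀ = -2.4 × 390 = -936 kJ/mol.
Relative to high-spin t₂g⁴ eg² (1 paired), the low-spin configuration has 2 additional pairs, contributing +2 × 220 = +440 kJ/mol.
Net CFSE = -936 + 440 = -496 kJ/mol.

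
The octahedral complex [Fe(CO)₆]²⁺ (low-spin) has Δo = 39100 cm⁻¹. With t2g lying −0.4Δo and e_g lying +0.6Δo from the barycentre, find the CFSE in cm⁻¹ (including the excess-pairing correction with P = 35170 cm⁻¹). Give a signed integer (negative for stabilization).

-23500

CO is neutral, so the +2 overall charge sits on Fe: oxidation state +2.
Fe sits in group 8; removing 2 electrons leaves Fe²⁺ with 8 − 2 = 6 d electrons.
Electron filling gives t2g^6 e_g^0.
CFSE(orbital) = 6×(-0.4Δo) + 0×(0.6Δo) = -2.4Δo; with Δo = 39100 cm⁻¹ that is -93840 cm⁻¹.
Pairing penalty: 3 pairs vs 1 in the high-spin reference → 2 extra × P = 70340 cm⁻¹.
Overall CFSE = -93840 + 70340 = -23500 cm⁻¹.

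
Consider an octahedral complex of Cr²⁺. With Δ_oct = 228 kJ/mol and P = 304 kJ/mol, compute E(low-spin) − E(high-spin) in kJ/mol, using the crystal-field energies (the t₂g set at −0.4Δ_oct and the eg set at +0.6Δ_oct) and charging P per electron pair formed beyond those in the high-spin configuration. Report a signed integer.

Cr²⁺: group 6, so d-count = 6 − 2 = 4.
In the high-spin limit (t₂g³ eg¹) the orbital term is -0.6Δ_oct = -137 kJ/mol, with no excess pairing.
Low-spin t₂g⁴ eg⁰ gives -1.6Δ_oct = -365 kJ/mol, but forming 1 extra pair costs 1P = 304 kJ/mol, so E(LS) = -365 + 304 = -61 kJ/mol.
The difference is -61 − (-137) = 76 kJ/mol, so high-spin lies lower.

76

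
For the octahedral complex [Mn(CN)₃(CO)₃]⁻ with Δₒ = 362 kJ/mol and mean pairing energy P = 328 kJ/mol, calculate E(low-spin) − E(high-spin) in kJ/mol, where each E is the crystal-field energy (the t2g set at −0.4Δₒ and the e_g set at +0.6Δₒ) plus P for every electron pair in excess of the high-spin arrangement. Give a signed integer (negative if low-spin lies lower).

-68

Ligand charges: 3×(-1) from CN⁻ and 3×(+0) from CO sum to -3; with overall charge -1, Mn is +2.
Mn²⁺: group 7, so d-count = 7 − 2 = 5.
In the high-spin limit (t2g^3 e_g^2) the orbital term is 0.0Δₒ = 0 kJ/mol, with no excess pairing.
Low-spin: t2g^5 e_g^0, orbital CFSE = -2.0Δₒ = -724 kJ/mol; plus 2 excess pairs × P = +656 kJ/mol; total -68 kJ/mol.
The difference is -68 − (0) = -68 kJ/mol, so low-spin lies lower.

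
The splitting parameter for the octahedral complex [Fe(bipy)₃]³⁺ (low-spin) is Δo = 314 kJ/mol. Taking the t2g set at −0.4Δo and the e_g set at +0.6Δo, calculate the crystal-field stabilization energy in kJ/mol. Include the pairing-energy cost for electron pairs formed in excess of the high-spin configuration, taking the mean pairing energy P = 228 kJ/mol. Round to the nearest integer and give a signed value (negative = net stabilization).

-172

bipy is neutral, so the +3 overall charge sits on Fe: oxidation state +3.
Fe is in group 8, so Fe³⁺ is d⁵ (8 − 3 = 5).
Configuration: t2g^5 e_g^0.
Orbital CFSE = 5(-0.4) + 0(0.6) = -2.0Δo = -2.0 × 314 = -628 kJ/mol.
High-spin d⁵ would be t2g^3 e_g^2 with 0 pairs; low-spin has 2, so 2 excess pairs cost +2P = +456 kJ/mol.
Combining: -628 + 456 = -172 kJ/mol.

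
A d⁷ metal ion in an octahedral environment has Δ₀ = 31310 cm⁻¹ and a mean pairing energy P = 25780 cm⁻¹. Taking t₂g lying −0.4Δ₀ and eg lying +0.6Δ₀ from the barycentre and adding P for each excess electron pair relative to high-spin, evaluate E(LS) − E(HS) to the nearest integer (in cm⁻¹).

-5530

High-spin d⁷ fills as t₂g⁵ eg² with CFSE 5(−0.4) + 2(+0.6) = -0.8Δ₀ = -25048 cm⁻¹.
Low-spin: t₂g⁶ eg¹, orbital CFSE = -1.8Δ₀ = -56358 cm⁻¹; plus 1 excess pair × P = +25780 cm⁻¹; total -30578 cm⁻¹.
E(LS) − E(HS) = -30578 − (-25048) = -5530 cm⁻¹.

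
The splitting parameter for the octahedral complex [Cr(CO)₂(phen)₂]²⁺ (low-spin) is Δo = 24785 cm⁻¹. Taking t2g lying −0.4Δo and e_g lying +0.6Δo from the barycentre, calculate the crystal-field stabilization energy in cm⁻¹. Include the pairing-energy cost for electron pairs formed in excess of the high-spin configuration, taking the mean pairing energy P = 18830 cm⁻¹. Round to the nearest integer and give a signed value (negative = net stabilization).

Ligand charges: 2×(+0) from CO and 2×(+0) from phen sum to +0; with overall charge +2, Cr is +2.
Cr is in group 6, so Cr²⁺ is d⁴ (6 − 2 = 4).
Electron filling gives t2g^4 e_g^0.
Orbital CFSE = 4(-0.4) + 0(0.6) = -1.6Δo = -1.6 × 24785 = -39656 cm⁻¹.
High-spin d⁴ would be t2g^3 e_g^1 with 0 pairs; low-spin has 1, so 1 excess pair costs +1P = +18830 cm⁻¹.
Overall CFSE = -39656 + 18830 = -20826 cm⁻¹.

-20826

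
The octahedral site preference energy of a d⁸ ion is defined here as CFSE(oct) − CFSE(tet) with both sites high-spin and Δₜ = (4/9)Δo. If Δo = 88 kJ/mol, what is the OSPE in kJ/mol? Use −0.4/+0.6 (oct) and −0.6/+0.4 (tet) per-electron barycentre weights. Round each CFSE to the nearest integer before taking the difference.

Octahedral high-spin t2g^6 e_g^2: CFSE = -1.2 × 88 = -106 kJ/mol.
Tetrahedral: e^4 t2^4, CFSE = 4(−0.6) + 4(+0.4) = -0.8Δₜ = -0.8 × (4/9) × 88 = -31 kJ/mol.
OSPE = CFSE(oct) − CFSE(tet) = -106 − (-31) = -75 kJ/mol.

-75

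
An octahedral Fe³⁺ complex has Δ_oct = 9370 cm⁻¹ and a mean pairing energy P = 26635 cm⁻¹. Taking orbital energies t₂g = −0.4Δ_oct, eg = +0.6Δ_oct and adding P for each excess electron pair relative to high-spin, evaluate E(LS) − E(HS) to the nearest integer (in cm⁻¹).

Fe is in group 8, so Fe³⁺ is d⁵ (8 − 3 = 5).
High-spin d⁵ fills as t₂g³ eg² with CFSE 3(−0.4) + 2(+0.6) = 0.0Δ_oct = 0 cm⁻¹.
Low-spin: t₂g⁵ eg⁰, orbital CFSE = -2.0Δ_oct = -18740 cm⁻¹; plus 2 excess pairs × P = +53270 cm⁻¹; total 34530 cm⁻¹.
Thus E(LS) − E(HS) = 34530 cm⁻¹.

34530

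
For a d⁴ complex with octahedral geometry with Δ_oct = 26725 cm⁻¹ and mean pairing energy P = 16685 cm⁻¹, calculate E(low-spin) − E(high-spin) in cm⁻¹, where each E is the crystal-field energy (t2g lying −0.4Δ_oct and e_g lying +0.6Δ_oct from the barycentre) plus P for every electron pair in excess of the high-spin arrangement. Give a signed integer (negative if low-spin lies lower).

High-spin: t2g^3 e_g^1, CFSE = -0.6Δ_oct = -16035 cm⁻¹.
Low-spin t2g^4 e_g^0 gives -1.6Δ_oct = -42760 cm⁻¹, but forming 1 extra pair costs 1P = 16685 cm⁻¹, so E(LS) = -42760 + 16685 = -26075 cm⁻¹.
E(LS) − E(HS) = -26075 − (-16035) = -10040 cm⁻¹.

-10040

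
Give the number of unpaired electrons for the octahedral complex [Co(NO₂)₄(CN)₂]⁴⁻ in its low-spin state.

1

Ligand charges: 4×(-1) from NO₂⁻ and 2×(-1) from CN⁻ sum to -6; with overall charge -4, Co is +2.
Co is in group 9, so Co²⁺ is d⁷ (9 − 2 = 7).
Configuration: t2g^6 e_g^1, giving 1 unpaired electron.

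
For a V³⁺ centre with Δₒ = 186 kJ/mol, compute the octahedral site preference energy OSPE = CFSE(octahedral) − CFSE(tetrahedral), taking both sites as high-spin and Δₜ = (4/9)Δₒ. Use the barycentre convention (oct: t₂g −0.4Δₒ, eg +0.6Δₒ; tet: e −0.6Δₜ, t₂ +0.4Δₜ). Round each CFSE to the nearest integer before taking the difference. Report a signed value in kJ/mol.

-50

V sits in group 5; removing 3 electrons leaves V³⁺ with 5 − 3 = 2 d electrons.
In an octahedral site d² (HS) is t₂g² eg⁰, giving CFSE(oct) = -0.8Δₒ = -149 kJ/mol.
In a tetrahedral site the filling is e² t₂⁰: CFSE(tet) = -1.2Δₜ = -1.2 × (4/9)(186) = -99 kJ/mol.
OSPE = CFSE(oct) − CFSE(tet) = -149 − (-99) = -50 kJ/mol.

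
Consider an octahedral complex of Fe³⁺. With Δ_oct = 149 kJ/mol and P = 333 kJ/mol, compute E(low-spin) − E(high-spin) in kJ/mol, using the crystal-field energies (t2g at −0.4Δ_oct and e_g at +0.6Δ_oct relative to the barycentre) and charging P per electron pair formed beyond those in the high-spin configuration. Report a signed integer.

368

Fe sits in group 8; removing 3 electrons leaves Fe³⁺ with 8 − 3 = 5 d electrons.
In the high-spin limit (t2g^3 e_g^2) the orbital term is 0.0Δ_oct = 0 kJ/mol, with no excess pairing.
Low-spin: t2g^5 e_g^0, orbital CFSE = -2.0Δ_oct = -298 kJ/mol; plus 2 excess pairs × P = +666 kJ/mol; total 368 kJ/mol.
The difference is 368 − (0) = 368 kJ/mol, so high-spin lies lower.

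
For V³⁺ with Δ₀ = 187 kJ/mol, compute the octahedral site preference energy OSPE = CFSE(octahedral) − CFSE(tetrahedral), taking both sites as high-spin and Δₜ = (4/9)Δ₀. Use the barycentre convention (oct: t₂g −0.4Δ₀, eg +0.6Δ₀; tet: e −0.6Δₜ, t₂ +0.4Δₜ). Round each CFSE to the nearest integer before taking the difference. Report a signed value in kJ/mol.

V is in group 5, so V³⁺ is d² (5 − 3 = 2).
In an octahedral site d² (HS) is t₂g² eg⁰, giving CFSE(oct) = -0.8Δ₀ = -150 kJ/mol.
Tetrahedral: e² t₂⁰, CFSE = 2(−0.6) + 0(+0.4) = -1.2Δₜ = -1.2 × (4/9) × 187 = -100 kJ/mol.
OSPE = -150 − (-100) = -50 kJ/mol.

-50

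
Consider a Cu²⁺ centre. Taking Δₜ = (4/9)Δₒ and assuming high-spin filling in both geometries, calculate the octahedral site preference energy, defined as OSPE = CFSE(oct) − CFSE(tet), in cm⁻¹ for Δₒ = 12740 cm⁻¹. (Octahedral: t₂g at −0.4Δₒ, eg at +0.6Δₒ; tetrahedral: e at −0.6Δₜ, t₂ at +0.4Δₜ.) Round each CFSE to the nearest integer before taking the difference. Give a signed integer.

Cu sits in group 11; removing 2 electrons leaves Cu²⁺ with 11 − 2 = 9 d electrons.
In an octahedral site d⁹ (HS) is t2g^6 e_g^3, giving CFSE(oct) = -0.6Δₒ = -7644 cm⁻¹.
In a tetrahedral site the filling is e^4 t2^5: CFSE(tet) = -0.4Δₜ = -0.4 × (4/9)(12740) = -2265 cm⁻¹.
OSPE = CFSE(oct) − CFSE(tet) = -7644 − (-2265) = -5379 cm⁻¹.

-5379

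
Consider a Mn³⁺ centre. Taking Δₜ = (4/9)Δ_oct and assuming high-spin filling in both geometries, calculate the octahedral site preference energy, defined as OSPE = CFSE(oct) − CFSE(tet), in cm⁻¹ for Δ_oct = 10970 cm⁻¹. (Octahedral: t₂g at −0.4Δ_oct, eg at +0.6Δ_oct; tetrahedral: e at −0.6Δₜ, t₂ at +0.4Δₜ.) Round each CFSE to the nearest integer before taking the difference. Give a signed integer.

-4632

Mn sits in group 7; removing 3 electrons leaves Mn³⁺ with 7 − 3 = 4 d electrons.
Octahedral high-spin t₂g³ eg¹: CFSE = -0.6 × 10970 = -6582 cm⁻¹.
In a tetrahedral site the filling is e² t₂²: CFSE(tet) = -0.4Δₜ = -0.4 × (4/9)(10970) = -1950 cm⁻¹.
Subtracting, OSPE = -6582 − (-1950) = -4632 cm⁻¹.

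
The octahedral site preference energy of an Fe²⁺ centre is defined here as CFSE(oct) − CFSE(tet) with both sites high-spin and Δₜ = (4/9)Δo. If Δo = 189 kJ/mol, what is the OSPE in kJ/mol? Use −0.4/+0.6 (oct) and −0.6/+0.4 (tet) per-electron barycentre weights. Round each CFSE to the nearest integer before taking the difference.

Fe sits in group 8; removing 2 electrons leaves Fe²⁺ with 8 − 2 = 6 d electrons.
In an octahedral site d⁶ (HS) is t2g^4 e_g^2, giving CFSE(oct) = -0.4Δo = -76 kJ/mol.
In a tetrahedral site the filling is e^3 t2^3: CFSE(tet) = -0.6Δₜ = -0.6 × (4/9)(189) = -50 kJ/mol.
OSPE = CFSE(oct) − CFSE(tet) = -76 − (-50) = -26 kJ/mol.

-26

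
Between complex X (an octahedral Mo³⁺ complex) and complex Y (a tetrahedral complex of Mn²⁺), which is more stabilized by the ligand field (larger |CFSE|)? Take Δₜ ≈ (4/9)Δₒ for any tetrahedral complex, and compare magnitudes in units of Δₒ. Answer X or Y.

X: Mo³⁺: group 6, so d-count = 6 − 3 = 3; For octahedral d³ the high- and low-spin configurations coincide; t₂g³ eg⁰, CFSE = -1.2Δₒ.
Y: Group 7 minus oxidation state +2 gives a d⁵ configuration for Mn²⁺; With tetrahedral geometry the complex is necessarily high-spin; e² t₂³, CFSE = 0.0Δₜ ≈ 0.00Δₒ.
So X has the larger |CFSE|.

X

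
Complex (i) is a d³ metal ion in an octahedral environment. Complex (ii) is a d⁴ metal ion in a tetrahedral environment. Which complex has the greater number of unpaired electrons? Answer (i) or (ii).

(ii)

(i): t₂g³ eg⁰ → 3 unpaired.
(ii): Tetrahedral fields are weak (Δₜ ≈ 4/9 Δₒ), so electrons fill high-spin; e² t₂² → 4 unpaired.
So (ii) has more unpaired electrons.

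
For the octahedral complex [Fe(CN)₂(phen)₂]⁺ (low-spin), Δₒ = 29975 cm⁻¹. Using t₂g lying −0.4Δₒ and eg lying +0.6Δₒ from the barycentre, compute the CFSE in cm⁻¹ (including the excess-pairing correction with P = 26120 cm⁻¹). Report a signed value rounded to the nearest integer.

Ligand charges: 2×(-1) from CN⁻ and 2×(+0) from phen sum to -2; with overall charge +1, Fe is +3.
Fe sits in group 8; removing 3 electrons leaves Fe³⁺ with 8 − 3 = 5 d electrons.
Configuration: t₂g⁵ eg⁰.
CFSE(orbital) = 5×(-0.4Δₒ) + 0×(0.6Δₒ) = -2.0Δₒ; with Δₒ = 29975 cm⁻¹ that is -59950 cm⁻¹.
Relative to high-spin t₂g³ eg² (0 paired), the low-spin configuration has 2 additional pairs, contributing +2 × 26120 = +52240 cm⁻¹.
Overall CFSE = -59950 + 52240 = -7710 cm⁻¹.

-7710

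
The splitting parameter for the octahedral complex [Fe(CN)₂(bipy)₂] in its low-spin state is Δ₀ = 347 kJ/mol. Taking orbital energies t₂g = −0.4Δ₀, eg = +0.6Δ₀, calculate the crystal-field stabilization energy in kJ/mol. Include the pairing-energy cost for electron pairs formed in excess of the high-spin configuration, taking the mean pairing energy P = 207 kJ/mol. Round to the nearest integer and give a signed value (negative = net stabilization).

-419

Ligand charges: 2×(-1) from CN⁻ and 2×(+0) from bipy sum to -2; with overall charge +0, Fe is +2.
Fe²⁺: group 8, so d-count = 8 − 2 = 6.
Configuration: t₂g⁶ eg⁰.
CFSE(orbital) = 6×(-0.4Δ₀) + 0×(0.6Δ₀) = -2.4Δ₀; with Δ₀ = 347 kJ/mol that is -833 kJ/mol.
Pairing penalty: 3 pairs vs 1 in the high-spin reference → 2 extra × P = 414 kJ/mol.
Overall CFSE = -833 + 414 = -419 kJ/mol.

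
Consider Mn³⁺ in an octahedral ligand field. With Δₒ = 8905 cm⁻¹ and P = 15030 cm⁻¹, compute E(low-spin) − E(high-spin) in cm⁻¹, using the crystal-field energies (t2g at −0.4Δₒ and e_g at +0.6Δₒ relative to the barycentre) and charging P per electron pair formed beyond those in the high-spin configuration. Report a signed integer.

Mn is in group 7, so Mn³⁺ is d⁴ (7 − 3 = 4).
In the high-spin limit (t2g^3 e_g^1) the orbital term is -0.6Δₒ = -5343 cm⁻¹, with no excess pairing.
Low-spin t2g^4 e_g^0 gives -1.6Δₒ = -14248 cm⁻¹, but forming 1 extra pair costs 1P = 15030 cm⁻¹, so E(LS) = -14248 + 15030 = 782 cm⁻¹.
Thus E(LS) − E(HS) = 6125 cm⁻¹.

6125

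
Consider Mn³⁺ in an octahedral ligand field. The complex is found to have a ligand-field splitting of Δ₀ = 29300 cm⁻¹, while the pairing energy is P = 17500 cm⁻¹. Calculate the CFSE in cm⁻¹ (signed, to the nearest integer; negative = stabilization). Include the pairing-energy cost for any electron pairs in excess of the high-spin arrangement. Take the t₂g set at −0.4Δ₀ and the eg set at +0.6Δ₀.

Mn sits in group 7; removing 3 electrons leaves Mn³⁺ with 7 − 3 = 4 d electrons.
Δ₀ > P, so pairing is preferred: the ground state is low-spin.
Configuration: t₂g⁴ eg⁰.
Orbital CFSE = -1.6Δ₀ = -1.6 × 29300 = -46880 cm⁻¹.
Excess pairs vs high-spin: 1 − 0 = 1; pairing cost = +17500 cm⁻¹.
Net CFSE = -46880 + 17500 = -29380 cm⁻¹.

-29380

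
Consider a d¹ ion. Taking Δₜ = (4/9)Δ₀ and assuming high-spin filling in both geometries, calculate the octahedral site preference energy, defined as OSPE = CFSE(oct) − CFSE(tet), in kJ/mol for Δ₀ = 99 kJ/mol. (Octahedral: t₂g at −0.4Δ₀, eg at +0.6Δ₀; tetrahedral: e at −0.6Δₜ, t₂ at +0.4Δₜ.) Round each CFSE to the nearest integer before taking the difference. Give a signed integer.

Octahedral high-spin t₂g¹ eg⁰: CFSE = -0.4 × 99 = -40 kJ/mol.
In a tetrahedral site the filling is e¹ t₂⁰: CFSE(tet) = -0.6Δₜ = -0.6 × (4/9)(99) = -26 kJ/mol.
Subtracting, OSPE = -40 − (-26) = -14 kJ/mol.

-14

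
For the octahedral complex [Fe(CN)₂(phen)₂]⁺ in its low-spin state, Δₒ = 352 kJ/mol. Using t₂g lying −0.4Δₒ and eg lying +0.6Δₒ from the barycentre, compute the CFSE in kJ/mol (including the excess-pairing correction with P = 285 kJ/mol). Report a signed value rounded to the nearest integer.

-134

Ligand charges: 2×(-1) from CN⁻ and 2×(+0) from phen sum to -2; with overall charge +1, Fe is +3.
Group 8 minus oxidation state +3 gives a d⁵ configuration for Fe³⁺.
Configuration: t₂g⁵ eg⁰.
CFSE(orbital) = 5×(-0.4Δₒ) + 0×(0.6Δₒ) = -2.0Δₒ; with Δₒ = 352 kJ/mol that is -704 kJ/mol.
High-spin d⁵ would be t₂g³ eg² with 0 pairs; low-spin has 2, so 2 excess pairs cost +2P = +570 kJ/mol.
Combining: -704 + 570 = -134 kJ/mol.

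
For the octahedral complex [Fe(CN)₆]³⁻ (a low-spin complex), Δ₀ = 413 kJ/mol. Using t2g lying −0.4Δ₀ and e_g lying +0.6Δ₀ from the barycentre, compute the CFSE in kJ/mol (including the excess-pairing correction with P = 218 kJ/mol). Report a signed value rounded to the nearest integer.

Each CN⁻ contributes -1; 6 × (-1) = -6. With overall charge -3, Fe is in the +3 oxidation state.
Fe³⁺: group 8, so d-count = 8 − 3 = 5.
The d⁵ electrons fill as t2g^5 e_g^0.
Orbital CFSE = 5(-0.4) + 0(0.6) = -2.0Δ₀ = -2.0 × 413 = -826 kJ/mol.
Pairing penalty: 2 pairs vs 0 in the high-spin reference → 2 extra × P = 436 kJ/mol.
Net CFSE = -826 + 436 = -390 kJ/mol.

-390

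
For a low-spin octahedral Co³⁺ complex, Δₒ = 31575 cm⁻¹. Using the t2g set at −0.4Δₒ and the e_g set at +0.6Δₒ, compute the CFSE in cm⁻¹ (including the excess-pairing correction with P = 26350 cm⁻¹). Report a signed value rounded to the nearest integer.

-23080

Co³⁺: group 9, so d-count = 9 − 3 = 6.
Configuration: t2g^6 e_g^0.
The orbital stabilization is -2.4Δₒ = -2.4 × 31575 = -75780 cm⁻¹.
High-spin d⁶ would be t2g^4 e_g^2 with 1 pair; low-spin has 3, so 2 excess pairs cost +2P = +52700 cm⁻¹.
Combining: -75780 + 52700 = -23080 cm⁻¹.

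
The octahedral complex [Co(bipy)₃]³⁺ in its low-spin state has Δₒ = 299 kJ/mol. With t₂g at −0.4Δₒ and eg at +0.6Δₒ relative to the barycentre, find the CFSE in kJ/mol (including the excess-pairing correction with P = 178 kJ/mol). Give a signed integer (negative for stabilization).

bipy is neutral, so the +3 overall charge sits on Co: oxidation state +3.
Group 9 minus oxidation state +3 gives a d⁶ configuration for Co³⁺.
Configuration: t₂g⁶ eg⁰.
CFSE(orbital) = 6×(-0.4Δₒ) + 0×(0.6Δₒ) = -2.4Δₒ; with Δₒ = 299 kJ/mol that is -718 kJ/mol.
Pairing penalty: 3 pairs vs 1 in the high-spin reference → 2 extra × P = 356 kJ/mol.
Net CFSE = -718 + 356 = -362 kJ/mol.

-362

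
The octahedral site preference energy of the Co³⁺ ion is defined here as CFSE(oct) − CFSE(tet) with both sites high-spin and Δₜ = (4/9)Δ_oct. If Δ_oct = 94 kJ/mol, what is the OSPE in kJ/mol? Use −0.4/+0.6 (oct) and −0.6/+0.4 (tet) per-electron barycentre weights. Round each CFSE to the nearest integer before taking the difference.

Co³⁺: group 9, so d-count = 9 − 3 = 6.
Octahedral (high-spin): t2g^4 e_g^2, CFSE = 4(−0.4) + 2(+0.6) = -0.4Δ_oct = -0.4 × 94 = -38 kJ/mol.
In a tetrahedral site the filling is e^3 t2^3: CFSE(tet) = -0.6Δₜ = -0.6 × (4/9)(94) = -25 kJ/mol.
Subtracting, OSPE = -38 − (-25) = -13 kJ/mol.

-13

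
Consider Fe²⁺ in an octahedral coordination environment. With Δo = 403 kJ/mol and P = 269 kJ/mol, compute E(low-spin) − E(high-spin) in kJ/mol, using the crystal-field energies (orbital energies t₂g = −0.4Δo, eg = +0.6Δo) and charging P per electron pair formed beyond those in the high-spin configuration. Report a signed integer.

Fe sits in group 8; removing 2 electrons leaves Fe²⁺ with 8 − 2 = 6 d electrons.
High-spin d⁶ fills as t₂g⁴ eg² with CFSE 4(−0.4) + 2(+0.6) = -0.4Δo = -161 kJ/mol.
Low-spin t₂g⁶ eg⁰ gives -2.4Δo = -967 kJ/mol, but forming 2 extra pairs costs 2P = 538 kJ/mol, so E(LS) = -967 + 538 = -429 kJ/mol.
The difference is -429 − (-161) = -268 kJ/mol, so low-spin lies lower.

-268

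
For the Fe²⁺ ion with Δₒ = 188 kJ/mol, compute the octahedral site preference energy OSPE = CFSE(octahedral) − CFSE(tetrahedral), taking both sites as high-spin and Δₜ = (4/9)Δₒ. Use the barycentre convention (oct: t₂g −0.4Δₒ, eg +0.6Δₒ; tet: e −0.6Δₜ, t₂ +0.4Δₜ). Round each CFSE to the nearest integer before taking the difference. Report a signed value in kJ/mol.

-25

Fe²⁺: group 8, so d-count = 8 − 2 = 6.
Octahedral high-spin t₂g⁴ eg²: CFSE = -0.4 × 188 = -75 kJ/mol.
In a tetrahedral site the filling is e³ t₂³: CFSE(tet) = -0.6Δₜ = -0.6 × (4/9)(188) = -50 kJ/mol.
OSPE = -75 − (-50) = -25 kJ/mol.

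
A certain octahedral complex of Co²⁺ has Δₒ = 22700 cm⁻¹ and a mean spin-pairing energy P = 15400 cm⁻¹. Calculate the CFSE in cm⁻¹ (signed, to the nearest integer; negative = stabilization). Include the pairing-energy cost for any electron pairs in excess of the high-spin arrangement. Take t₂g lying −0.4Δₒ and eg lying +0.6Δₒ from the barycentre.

-25460

Group 9 minus oxidation state +2 gives a d⁷ configuration for Co²⁺.
Since Δₒ = 22700 cm⁻¹ > P = 15400 cm⁻¹, the complex adopts the low-spin configuration.
That gives t₂g⁶ eg¹.
Orbital CFSE = -1.8Δₒ = -1.8 × 22700 = -40860 cm⁻¹.
Excess pairs vs high-spin: 3 − 2 = 1; pairing cost = +15400 cm⁻¹.
Net CFSE = -40860 + 15400 = -25460 cm⁻¹.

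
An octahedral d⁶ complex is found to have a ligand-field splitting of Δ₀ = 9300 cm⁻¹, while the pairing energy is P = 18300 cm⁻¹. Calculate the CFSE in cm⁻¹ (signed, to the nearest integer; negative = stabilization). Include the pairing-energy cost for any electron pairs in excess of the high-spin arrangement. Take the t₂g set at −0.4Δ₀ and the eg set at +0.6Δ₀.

With Δ₀ < P the complex is high-spin.
That gives t₂g⁴ eg².
Orbital CFSE = -0.4Δ₀ = -0.4 × 9300 = -3720 cm⁻¹.
High-spin has no excess pairs, so no pairing correction applies.

-3720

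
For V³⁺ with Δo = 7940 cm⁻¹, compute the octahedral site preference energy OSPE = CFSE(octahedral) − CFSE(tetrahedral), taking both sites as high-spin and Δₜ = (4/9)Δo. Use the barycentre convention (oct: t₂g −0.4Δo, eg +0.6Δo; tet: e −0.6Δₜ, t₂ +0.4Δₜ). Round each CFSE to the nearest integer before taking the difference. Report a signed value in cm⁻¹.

Group 5 minus oxidation state +3 gives a d² configuration for V³⁺.
In an octahedral site d² (HS) is t₂g² eg⁰, giving CFSE(oct) = -0.8Δo = -6352 cm⁻¹.
In a tetrahedral site the filling is e² t₂⁰: CFSE(tet) = -1.2Δₜ = -1.2 × (4/9)(7940) = -4235 cm⁻¹.
Subtracting, OSPE = -6352 − (-4235) = -2117 cm⁻¹.

-2117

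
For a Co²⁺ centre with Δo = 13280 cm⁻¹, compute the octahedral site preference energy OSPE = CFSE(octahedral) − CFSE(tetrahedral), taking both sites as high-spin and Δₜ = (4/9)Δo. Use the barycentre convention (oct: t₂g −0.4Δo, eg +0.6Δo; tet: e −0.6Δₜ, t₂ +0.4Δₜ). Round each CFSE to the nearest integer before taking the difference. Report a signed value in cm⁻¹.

-3541

Co²⁺: group 9, so d-count = 9 − 2 = 7.
Octahedral high-spin t₂g⁵ eg²: CFSE = -0.8 × 13280 = -10624 cm⁻¹.
Tetrahedral: e⁴ t₂³, CFSE = 4(−0.6) + 3(+0.4) = -1.2Δₜ = -1.2 × (4/9) × 13280 = -7083 cm⁻¹.
Subtracting, OSPE = -10624 − (-7083) = -3541 cm⁻¹.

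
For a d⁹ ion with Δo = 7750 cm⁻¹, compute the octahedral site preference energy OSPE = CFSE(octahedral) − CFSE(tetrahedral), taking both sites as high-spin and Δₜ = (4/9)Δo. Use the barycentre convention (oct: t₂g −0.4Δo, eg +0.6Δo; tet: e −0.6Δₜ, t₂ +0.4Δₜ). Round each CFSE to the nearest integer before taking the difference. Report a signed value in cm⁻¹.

Octahedral (high-spin): t₂g⁶ eg³, CFSE = 6(−0.4) + 3(+0.6) = -0.6Δo = -0.6 × 7750 = -4650 cm⁻¹.
Tetrahedral e⁴ t₂⁵ gives -0.4Δₜ = -0.4 × (4/9) × 7750 = -1378 cm⁻¹.
OSPE = CFSE(oct) − CFSE(tet) = -4650 − (-1378) = -3272 cm⁻¹.

-3272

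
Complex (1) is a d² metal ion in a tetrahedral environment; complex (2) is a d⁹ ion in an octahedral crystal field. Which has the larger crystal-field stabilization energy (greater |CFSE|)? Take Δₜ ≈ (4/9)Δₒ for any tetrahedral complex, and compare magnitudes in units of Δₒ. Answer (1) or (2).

(2)

(1): Tetrahedral fields are weak (Δₜ ≈ 4/9 Δₒ), so electrons fill high-spin; e² t₂⁰, CFSE = -1.2Δₜ ≈ -0.53Δₒ.
(2): t₂g⁶ eg³, CFSE = -0.6Δₒ.
So (2) has the larger |CFSE|.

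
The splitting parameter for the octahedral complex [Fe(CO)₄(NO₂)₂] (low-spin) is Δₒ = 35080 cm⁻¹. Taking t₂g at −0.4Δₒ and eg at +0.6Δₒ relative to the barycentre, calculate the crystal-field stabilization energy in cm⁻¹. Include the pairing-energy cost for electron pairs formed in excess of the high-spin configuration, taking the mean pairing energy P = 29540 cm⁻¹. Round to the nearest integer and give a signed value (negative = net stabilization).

-25112

Ligand charges: 4×(+0) from CO and 2×(-1) from NO₂⁻ sum to -2; with overall charge +0, Fe is +2.
Fe is in group 8, so Fe²⁺ is d⁶ (8 − 2 = 6).
Configuration: t₂g⁶ eg⁰.
The orbital stabilization is -2.4Δₒ = -2.4 × 35080 = -84192 cm⁻¹.
Relative to high-spin t₂g⁴ eg² (1 paired), the low-spin configuration has 2 additional pairs, contributing +2 × 29540 = +59080 cm⁻¹.
Overall CFSE = -84192 + 59080 = -25112 cm⁻¹.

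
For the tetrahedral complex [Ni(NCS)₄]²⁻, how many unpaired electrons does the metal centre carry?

2

Each NCS⁻ contributes -1; 4 × (-1) = -4. With overall charge -2, Ni is in the +2 oxidation state.
Ni sits in group 10; removing 2 electrons leaves Ni²⁺ with 10 − 2 = 8 d electrons.
Tetrahedral fields are weak (Δₜ ≈ 4/9 Δₒ), so electrons fill high-spin.
Configuration: e^4 t2^4, giving 2 unpaired electrons.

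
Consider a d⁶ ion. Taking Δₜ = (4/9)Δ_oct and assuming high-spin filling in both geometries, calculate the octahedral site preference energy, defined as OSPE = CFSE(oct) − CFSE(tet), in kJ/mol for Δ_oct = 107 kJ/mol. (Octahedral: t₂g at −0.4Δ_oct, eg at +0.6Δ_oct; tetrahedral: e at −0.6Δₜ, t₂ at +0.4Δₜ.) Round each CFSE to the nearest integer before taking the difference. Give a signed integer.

-14

Octahedral (high-spin): t2g^4 e_g^2, CFSE = 4(−0.4) + 2(+0.6) = -0.4Δ_oct = -0.4 × 107 = -43 kJ/mol.
Tetrahedral: e^3 t2^3, CFSE = 3(−0.6) + 3(+0.4) = -0.6Δₜ = -0.6 × (4/9) × 107 = -29 kJ/mol.
OSPE = -43 − (-29) = -14 kJ/mol.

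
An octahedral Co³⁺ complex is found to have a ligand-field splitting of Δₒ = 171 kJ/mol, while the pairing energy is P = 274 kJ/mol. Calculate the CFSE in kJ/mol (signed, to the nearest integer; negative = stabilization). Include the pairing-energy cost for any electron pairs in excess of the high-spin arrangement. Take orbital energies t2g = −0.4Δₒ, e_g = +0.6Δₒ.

Group 9 minus oxidation state +3 gives a d⁶ configuration for Co³⁺.
With Δₒ < P the complex is high-spin.
Filling d⁶ accordingly: t2g^4 e_g^2.
Orbital CFSE = -0.4Δₒ = -0.4 × 171 = -68 kJ/mol.
High-spin has no excess pairs, so no pairing correction applies.

-68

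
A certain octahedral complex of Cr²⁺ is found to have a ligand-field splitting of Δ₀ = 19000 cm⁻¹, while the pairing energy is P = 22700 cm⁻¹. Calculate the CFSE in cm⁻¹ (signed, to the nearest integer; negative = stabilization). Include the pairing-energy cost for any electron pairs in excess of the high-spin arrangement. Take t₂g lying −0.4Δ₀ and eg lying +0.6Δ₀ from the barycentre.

-11400

Group 6 minus oxidation state +2 gives a d⁴ configuration for Cr²⁺.
Δ₀ < P, so pairing is avoided: the ground state is high-spin.
That gives t₂g³ eg¹.
Orbital CFSE = -0.6Δ₀ = -0.6 × 19000 = -11400 cm⁻¹.
High-spin has no excess pairs, so no pairing correction applies.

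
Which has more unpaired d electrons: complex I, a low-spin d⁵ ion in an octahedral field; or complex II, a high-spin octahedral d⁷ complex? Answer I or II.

I: t₂g⁵ eg⁰ → 1 unpaired.
II: t₂g⁵ eg² → 3 unpaired.
So II has more unpaired electrons.

II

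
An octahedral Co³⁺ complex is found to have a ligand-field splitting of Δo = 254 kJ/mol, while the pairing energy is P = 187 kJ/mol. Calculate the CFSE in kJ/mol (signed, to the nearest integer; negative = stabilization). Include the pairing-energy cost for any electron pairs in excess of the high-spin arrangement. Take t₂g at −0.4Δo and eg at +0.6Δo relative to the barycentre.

Co³⁺: group 9, so d-count = 9 − 3 = 6.
Since Δo = 254 kJ/mol > P = 187 kJ/mol, the complex adopts the low-spin configuration.
Configuration: t₂g⁶ eg⁰.
Orbital CFSE = -2.4Δo = -2.4 × 254 = -610 kJ/mol.
Excess pairs vs high-spin: 3 − 1 = 2; pairing cost = +374 kJ/mol.
Net CFSE = -610 + 374 = -236 kJ/mol.

-236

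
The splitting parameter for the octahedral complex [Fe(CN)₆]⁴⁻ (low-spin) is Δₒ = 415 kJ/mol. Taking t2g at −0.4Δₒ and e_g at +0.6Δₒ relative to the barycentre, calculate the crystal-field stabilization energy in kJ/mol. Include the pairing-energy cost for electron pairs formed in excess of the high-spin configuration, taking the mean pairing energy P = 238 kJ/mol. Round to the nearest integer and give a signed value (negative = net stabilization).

-520

Each CN⁻ contributes -1; 6 × (-1) = -6. With overall charge -4, Fe is in the +2 oxidation state.
Fe²⁺: group 8, so d-count = 8 − 2 = 6.
Electron filling gives t2g^6 e_g^0.
Orbital CFSE = 6(-0.4) + 0(0.6) = -2.4Δₒ = -2.4 × 415 = -996 kJ/mol.
High-spin d⁶ would be t2g^4 e_g^2 with 1 pair; low-spin has 3, so 2 excess pairs cost +2P = +476 kJ/mol.
Combining: -996 + 476 = -520 kJ/mol.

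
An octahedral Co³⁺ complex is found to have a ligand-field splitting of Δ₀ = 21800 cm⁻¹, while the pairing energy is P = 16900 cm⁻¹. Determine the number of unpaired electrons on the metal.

0

Co sits in group 9; removing 3 electrons leaves Co³⁺ with 9 − 3 = 6 d electrons.
Since Δ₀ = 21800 cm⁻¹ > P = 16900 cm⁻¹, the complex adopts the low-spin configuration.
Configuration: t2g^6 e_g^0.
Unpaired electrons: 0.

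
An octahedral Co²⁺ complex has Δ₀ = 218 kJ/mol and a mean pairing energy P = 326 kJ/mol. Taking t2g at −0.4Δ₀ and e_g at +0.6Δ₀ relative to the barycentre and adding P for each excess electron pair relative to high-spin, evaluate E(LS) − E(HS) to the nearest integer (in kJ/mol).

Co sits in group 9; removing 2 electrons leaves Co²⁺ with 9 − 2 = 7 d electrons.
High-spin d⁷ fills as t2g^5 e_g^2 with CFSE 5(−0.4) + 2(+0.6) = -0.8Δ₀ = -174 kJ/mol.
Low-spin t2g^6 e_g^1 gives -1.8Δ₀ = -392 kJ/mol, but forming 1 extra pair costs 1P = 326 kJ/mol, so E(LS) = -392 + 326 = -66 kJ/mol.
The difference is -66 − (-174) = 108 kJ/mol, so high-spin lies lower.

108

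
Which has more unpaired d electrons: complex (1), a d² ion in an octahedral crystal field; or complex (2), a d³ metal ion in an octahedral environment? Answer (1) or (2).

(1): t2g^2 e_g^0 → 2 unpaired.
(2): t₂g³ eg⁰ → 3 unpaired.
So (2) has more unpaired electrons.

(2)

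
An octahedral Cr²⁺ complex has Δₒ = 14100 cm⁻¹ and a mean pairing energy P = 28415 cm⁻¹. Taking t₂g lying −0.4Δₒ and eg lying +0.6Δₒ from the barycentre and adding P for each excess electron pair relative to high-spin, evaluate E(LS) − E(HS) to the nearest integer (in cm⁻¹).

14315

Cr is in group 6, so Cr²⁺ is d⁴ (6 − 2 = 4).
High-spin: t₂g³ eg¹, CFSE = -0.6Δₒ = -8460 cm⁻¹.
Low-spin: t₂g⁴ eg⁰, orbital CFSE = -1.6Δₒ = -22560 cm⁻¹; plus 1 excess pair × P = +28415 cm⁻¹; total 5855 cm⁻¹.
The difference is 5855 − (-8460) = 14315 cm⁻¹, so high-spin lies lower.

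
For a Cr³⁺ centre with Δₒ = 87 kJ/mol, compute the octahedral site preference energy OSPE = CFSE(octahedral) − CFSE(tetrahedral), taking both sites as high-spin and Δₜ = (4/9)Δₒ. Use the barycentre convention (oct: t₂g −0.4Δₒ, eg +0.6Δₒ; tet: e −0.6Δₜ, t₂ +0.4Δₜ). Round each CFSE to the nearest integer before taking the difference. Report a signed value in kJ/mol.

-73

Cr is in group 6, so Cr³⁺ is d³ (6 − 3 = 3).
In an octahedral site d³ (HS) is t2g^3 e_g^0, giving CFSE(oct) = -1.2Δₒ = -104 kJ/mol.
Tetrahedral: e^2 t2^1, CFSE = 2(−0.6) + 1(+0.4) = -0.8Δₜ = -0.8 × (4/9) × 87 = -31 kJ/mol.
OSPE = -104 − (-31) = -73 kJ/mol.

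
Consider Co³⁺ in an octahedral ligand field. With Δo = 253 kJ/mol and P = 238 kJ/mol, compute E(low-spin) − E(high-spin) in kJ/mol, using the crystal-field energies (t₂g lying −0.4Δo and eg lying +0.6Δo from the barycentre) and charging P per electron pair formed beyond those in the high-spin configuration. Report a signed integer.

-30

Co sits in group 9; removing 3 electrons leaves Co³⁺ with 9 − 3 = 6 d electrons.
In the high-spin limit (t₂g⁴ eg²) the orbital term is -0.4Δo = -101 kJ/mol, with no excess pairing.
Low-spin: t₂g⁶ eg⁰, orbital CFSE = -2.4Δo = -607 kJ/mol; plus 2 excess pairs × P = +476 kJ/mol; total -131 kJ/mol.
Thus E(LS) − E(HS) = -30 kJ/mol.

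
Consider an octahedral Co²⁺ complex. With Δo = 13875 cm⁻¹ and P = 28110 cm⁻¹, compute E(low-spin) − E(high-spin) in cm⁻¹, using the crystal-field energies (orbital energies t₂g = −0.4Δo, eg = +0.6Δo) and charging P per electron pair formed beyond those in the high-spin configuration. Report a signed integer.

14235

Co²⁺: group 9, so d-count = 9 − 2 = 7.
In the high-spin limit (t₂g⁵ eg²) the orbital term is -0.8Δo = -11100 cm⁻¹, with no excess pairing.
Low-spin: t₂g⁶ eg¹, orbital CFSE = -1.8Δo = -24975 cm⁻¹; plus 1 excess pair × P = +28110 cm⁻¹; total 3135 cm⁻¹.
The difference is 3135 − (-11100) = 14235 cm⁻¹, so high-spin lies lower.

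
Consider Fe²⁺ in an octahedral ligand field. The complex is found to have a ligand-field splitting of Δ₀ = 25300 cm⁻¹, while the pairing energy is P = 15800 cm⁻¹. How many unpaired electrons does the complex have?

0

Fe sits in group 8; removing 2 electrons leaves Fe²⁺ with 8 − 2 = 6 d electrons.
Since Δ₀ = 25300 cm⁻¹ > P = 15800 cm⁻¹, the complex adopts the low-spin configuration.
Filling d⁶ accordingly: t₂g⁶ eg⁰.
Unpaired electrons: 0.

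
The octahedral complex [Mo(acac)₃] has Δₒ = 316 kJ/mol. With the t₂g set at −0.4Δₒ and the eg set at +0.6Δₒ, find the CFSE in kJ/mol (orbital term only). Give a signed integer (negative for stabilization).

Each acac⁻ contributes -1; 3 × (-1) = -3. With overall charge +0, Mo is in the +3 oxidation state.
Mo sits in group 6; removing 3 electrons leaves Mo³⁺ with 6 − 3 = 3 d electrons.
For octahedral d³ the high- and low-spin configurations coincide.
The d³ electrons fill as t₂g³ eg⁰.
Orbital CFSE = 3(-0.4) + 0(0.6) = -1.2Δₒ = -1.2 × 316 = -379 kJ/mol.

-379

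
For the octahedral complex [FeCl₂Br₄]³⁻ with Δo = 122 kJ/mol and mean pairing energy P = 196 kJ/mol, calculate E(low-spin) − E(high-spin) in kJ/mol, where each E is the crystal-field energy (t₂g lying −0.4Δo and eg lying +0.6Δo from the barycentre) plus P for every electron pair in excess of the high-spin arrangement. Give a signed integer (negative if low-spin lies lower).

Ligand charges: 2×(-1) from Cl⁻ and 4×(-1) from Br⁻ sum to -6; with overall charge -3, Fe is +3.
Fe is in group 8, so Fe³⁺ is d⁵ (8 − 3 = 5).
High-spin d⁵ fills as t₂g³ eg² with CFSE 3(−0.4) + 2(+0.6) = 0.0Δo = 0 kJ/mol.
For low-spin the configuration is t₂g⁵ eg⁰: orbital energy -2.0 × 122 = -244 kJ/mol, and 2 additional pairs relative to high-spin add 392 kJ/mol, giving 148 kJ/mol.
The difference is 148 − (0) = 148 kJ/mol, so high-spin lies lower.

148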